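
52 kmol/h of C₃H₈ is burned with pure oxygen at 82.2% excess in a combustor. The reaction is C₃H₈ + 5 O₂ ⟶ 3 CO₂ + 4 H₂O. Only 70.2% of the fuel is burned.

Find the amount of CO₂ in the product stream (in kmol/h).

Stoichiometric O₂ = 5 × 52 = 260 kmol/h; O₂ fed = 260 × 1.822 = 473.7 kmol/h.
Fuel reacted = 0.702 × 52 → ξ = 36.5 kmol/h.
Outlet (n = n₀ + ν ξ):
  C₃H₈: 52 − 1(36.5) = 15.5
  O₂: 473.7 − 5(36.5) = 291.2
  CO₂: 0 + 3(36.5) = 109.5
  H₂O: 0 + 4(36.5) = 146

110 kmol/h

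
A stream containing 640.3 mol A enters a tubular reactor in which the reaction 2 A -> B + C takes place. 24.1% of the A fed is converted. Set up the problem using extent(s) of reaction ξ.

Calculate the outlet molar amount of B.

77.2 mol

A reacted = 0.241 × 640.3 = 154.3 mol; ν_A = −2, so ξ = 154.3/2 = 77.16 mol.
Outlet amounts (n = n₀ + ν ξ):
  A: 640.3 − 2(77.16) = 486
  B: 0 + 1(77.16) = 77.16
  C: 0 + 1(77.16) = 77.16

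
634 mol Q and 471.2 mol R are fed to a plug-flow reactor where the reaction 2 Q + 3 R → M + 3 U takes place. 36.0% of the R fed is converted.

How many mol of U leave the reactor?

R reacted = 0.36 × 471.2 = 169.6 mol; ν_R = −3, so ξ = 169.6/3 = 56.54 mol.
Outlet amounts (n = n₀ + ν ξ):
  Q: 634 − 2(56.54) = 520.9
  R: 471.2 − 3(56.54) = 301.6
  M: 0 + 1(56.54) = 56.54
  U: 0 + 3(56.54) = 169.6

170 mol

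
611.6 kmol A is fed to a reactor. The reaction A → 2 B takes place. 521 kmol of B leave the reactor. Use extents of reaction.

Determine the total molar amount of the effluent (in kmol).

For B: n = n₀ + 2ξ → 521 = 0 + 2ξ, giving ξ = 260.5 kmol.
Outlet amounts (n = n₀ + ν ξ):
  A: 611.6 − 1(260.5) = 351.1
  B: 0 + 2(260.5) = 521
Total out = 351.1 + 521 = 872.1 kmol.

872 kmol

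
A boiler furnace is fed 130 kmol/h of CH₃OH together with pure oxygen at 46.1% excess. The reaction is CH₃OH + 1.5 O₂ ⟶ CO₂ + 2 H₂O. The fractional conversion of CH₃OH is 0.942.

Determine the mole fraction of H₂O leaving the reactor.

Stoichiometric O₂ = 1.5 × 130 = 195 kmol/h; O₂ fed = 195 × 1.461 = 284.9 kmol/h.
Fuel reacted = 0.942 × 130 → ξ = 122.5 kmol/h.
Outlet (n = n₀ + ν ξ):
  CH₃OH: 130 − 1(122.5) = 7.54
  O₂: 284.9 − 1.5(122.5) = 101.2
  CO₂: 0 + 1(122.5) = 122.5
  H₂O: 0 + 2(122.5) = 244.9
Total out = 476.1 kmol/h; y_H₂O = 244.9 / 476.1 = 0.5144.

0.514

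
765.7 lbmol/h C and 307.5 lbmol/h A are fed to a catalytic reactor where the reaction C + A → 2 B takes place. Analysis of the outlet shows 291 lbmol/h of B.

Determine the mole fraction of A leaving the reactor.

For B: n = n₀ + 2ξ → 291 = 0 + 2ξ, giving ξ = 145.5 lbmol/h.
Outlet amounts (n = n₀ + ν ξ):
  C: 765.7 − 1(145.5) = 620.2
  A: 307.5 − 1(145.5) = 162
  B: 0 + 2(145.5) = 291
Total out = 1073 lbmol/h; y_A = 162 / 1073 = 0.151.

0.151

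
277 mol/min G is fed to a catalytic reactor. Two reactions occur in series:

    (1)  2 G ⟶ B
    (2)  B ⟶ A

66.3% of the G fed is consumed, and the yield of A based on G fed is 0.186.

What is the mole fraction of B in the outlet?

0.218

Conversion of G: G consumed = 2ξ₁ = 0.663 × 277 → ξ₁ = 91.83 mol/min.
Yield of A: 1ξ₂ / 277 = 0.186 → ξ₂ = 51.52 mol/min.
Outlet amounts (n = n₀ + Σ ν·ξ):
  G: 277 − 2(91.83) = 93.35
  B: 0 + 1(91.83) − 1(51.52) = 40.3
  A: 0 + 1(51.52) = 51.52
Total out = 185.2 mol/min; y_B = 40.3 / 185.2 = 0.2177.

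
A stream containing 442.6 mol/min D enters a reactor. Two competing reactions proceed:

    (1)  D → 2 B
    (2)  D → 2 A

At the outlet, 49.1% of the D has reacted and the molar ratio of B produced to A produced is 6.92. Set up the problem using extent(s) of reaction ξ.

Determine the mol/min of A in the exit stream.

Conversion of D: D consumed = 0.491 × 442.6 = 217.3 mol/min = 1ξ₁ + 1ξ₂.
Selectivity: 2ξ₁ / (2ξ₂) = 6.92 → ξ₁ = 6.92 ξ₂.
Substitute: (1·6.92 + 1) ξ₂ = 217.3 → ξ₂ = 27.44 mol/min, ξ₁ = 189.9 mol/min.
Outlet amounts (n = n₀ + Σ ν·ξ):
  D: 442.6 − 1(189.9) − 1(27.44) = 225.3
  B: 0 + 2(189.9) = 379.8
  A: 0 + 2(27.44) = 54.88

54.9 mol/min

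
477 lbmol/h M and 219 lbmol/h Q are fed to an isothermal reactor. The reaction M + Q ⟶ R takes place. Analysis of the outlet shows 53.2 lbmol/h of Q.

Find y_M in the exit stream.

For Q: n = n₀ − 1ξ → 53.2 = 219 − 1ξ, giving ξ = 165.8 lbmol/h.
Outlet amounts (n = n₀ + ν ξ):
  M: 477 − 1(165.8) = 311.2
  Q: 219 − 1(165.8) = 53.2
  R: 0 + 1(165.8) = 165.8
Total out = 530.2 lbmol/h; y_M = 311.2 / 530.2 = 0.5869.

0.587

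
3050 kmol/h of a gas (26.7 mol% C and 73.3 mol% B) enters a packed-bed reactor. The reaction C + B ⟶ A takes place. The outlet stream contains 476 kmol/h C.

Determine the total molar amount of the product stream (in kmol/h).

For C: n = n₀ − 1ξ → 476 = 814.4 − 1ξ, giving ξ = 338.4 kmol/h.
Outlet amounts (n = n₀ + ν ξ):
  C: 814.4 − 1(338.4) = 476
  B: 2236 − 1(338.4) = 1897
  A: 0 + 1(338.4) = 338.4
Total out = 476 + 1897 + 338.4 = 2712 kmol/h.

2710 kmol/h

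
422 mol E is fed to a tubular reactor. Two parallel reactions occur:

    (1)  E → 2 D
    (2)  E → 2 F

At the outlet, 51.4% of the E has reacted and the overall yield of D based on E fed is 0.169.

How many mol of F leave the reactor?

Yield of D: 2ξ₁ / 422 = 0.169 → ξ₁ = 35.66 mol.
Conversion of E: 1ξ₁ + 1ξ₂ = 0.514 × 422 = 216.9 → ξ₂ = 181.2 mol.
Outlet amounts (n = n₀ + Σ ν·ξ):
  E: 422 − 1(35.66) − 1(181.2) = 205.1
  D: 0 + 2(35.66) = 71.32
  F: 0 + 2(181.2) = 362.5

362 mol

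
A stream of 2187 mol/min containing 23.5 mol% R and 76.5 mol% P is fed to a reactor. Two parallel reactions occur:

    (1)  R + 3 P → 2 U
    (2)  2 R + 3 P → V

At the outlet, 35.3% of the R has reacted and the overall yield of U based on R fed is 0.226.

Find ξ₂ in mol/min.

ξ₂ = 61.7 mol/min

Yield of U: 2ξ₁ / 513.9 = 0.226 → ξ₁ = 58.08 mol/min.
Conversion of R: 1ξ₁ + 2ξ₂ = 0.353 × 513.9 = 181.4 → ξ₂ = 61.67 mol/min.
Outlet amounts (n = n₀ + Σ ν·ξ):
  R: 513.9 − 1(58.08) − 2(61.67) = 332.5
  P: 1673 − 3(58.08) − 3(61.67) = 1314
  U: 0 + 2(58.08) = 116.2
  V: 0 + 1(61.67) = 61.67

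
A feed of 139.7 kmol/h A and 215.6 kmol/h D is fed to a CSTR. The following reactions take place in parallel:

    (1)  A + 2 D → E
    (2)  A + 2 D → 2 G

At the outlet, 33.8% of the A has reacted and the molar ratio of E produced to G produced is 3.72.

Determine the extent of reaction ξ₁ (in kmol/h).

ξ₁ = 41.6 kmol/h

Conversion of A: A consumed = 0.338 × 139.7 = 47.22 kmol/h = 1ξ₁ + 1ξ₂.
Selectivity: 1ξ₁ / (2ξ₂) = 3.72 → ξ₁ = 7.44 ξ₂.
Substitute: (1·7.44 + 1) ξ₂ = 47.22 → ξ₂ = 5.595 kmol/h, ξ₁ = 41.62 kmol/h.
Outlet amounts (n = n₀ + Σ ν·ξ):
  A: 139.7 − 1(41.62) − 1(5.595) = 92.48
  D: 215.6 − 2(41.62) − 2(5.595) = 121.2
  E: 0 + 1(41.62) = 41.62
  G: 0 + 2(5.595) = 11.19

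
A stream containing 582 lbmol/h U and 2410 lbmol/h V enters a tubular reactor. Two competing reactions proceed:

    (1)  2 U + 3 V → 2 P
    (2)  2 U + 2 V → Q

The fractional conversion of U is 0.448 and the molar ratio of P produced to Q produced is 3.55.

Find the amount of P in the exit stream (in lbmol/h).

Conversion of U: U consumed = 0.448 × 582 = 260.7 lbmol/h = 2ξ₁ + 2ξ₂.
Selectivity: 2ξ₁ / (1ξ₂) = 3.55 → ξ₁ = 1.775 ξ₂.
Substitute: (2·1.775 + 2) ξ₂ = 260.7 → ξ₂ = 46.98 lbmol/h, ξ₁ = 83.39 lbmol/h.
Outlet amounts (n = n₀ + Σ ν·ξ):
  U: 582 − 2(83.39) − 2(46.98) = 321.3
  V: 2410 − 3(83.39) − 2(46.98) = 2066
  P: 0 + 2(83.39) = 166.8
  Q: 0 + 1(46.98) = 46.98

167 lbmol/h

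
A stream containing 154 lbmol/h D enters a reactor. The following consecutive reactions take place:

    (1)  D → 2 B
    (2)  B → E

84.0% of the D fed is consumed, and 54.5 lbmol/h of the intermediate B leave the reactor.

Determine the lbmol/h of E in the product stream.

Conversion of D: D consumed = 1ξ₁ = 0.84 × 154 → ξ₁ = 129.4 lbmol/h.
B balance: n_B = 0 + 2ξ₁ − 1ξ₂ = 54.5 → ξ₂ = (2·129.4 − 54.5)/1 = 204.2 lbmol/h.
Outlet amounts (n = n₀ + Σ ν·ξ):
  D: 154 − 1(129.4) = 24.64
  B: 0 + 2(129.4) − 1(204.2) = 54.5
  E: 0 + 1(204.2) = 204.2

204 lbmol/h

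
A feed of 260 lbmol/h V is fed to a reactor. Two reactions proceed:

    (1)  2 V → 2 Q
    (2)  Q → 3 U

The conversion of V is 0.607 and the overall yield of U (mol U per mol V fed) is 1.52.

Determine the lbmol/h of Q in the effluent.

26.1 lbmol/h

Conversion of V: V consumed = 2ξ₁ = 0.607 × 260 → ξ₁ = 78.91 lbmol/h.
Yield of U: 3ξ₂ / 260 = 1.52 → ξ₂ = 131.7 lbmol/h.
Outlet amounts (n = n₀ + Σ ν·ξ):
  V: 260 − 2(78.91) = 102.2
  Q: 0 + 2(78.91) − 1(131.7) = 26.09
  U: 0 + 3(131.7) = 395.2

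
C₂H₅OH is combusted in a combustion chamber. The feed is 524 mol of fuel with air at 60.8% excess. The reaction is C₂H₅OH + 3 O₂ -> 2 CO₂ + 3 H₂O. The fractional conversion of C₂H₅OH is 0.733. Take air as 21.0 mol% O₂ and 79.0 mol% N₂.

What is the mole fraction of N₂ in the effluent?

0.735

Stoichiometric O₂ = 3 × 524 = 1572 mol; O₂ fed = 1572 × 1.608 = 2528 mol.
N₂ fed = 2528 × 79/21 = 9509 mol.
Fuel reacted = 0.733 × 524 → ξ = 384.1 mol.
Outlet (n = n₀ + ν ξ):
  C₂H₅OH: 524 − 1(384.1) = 139.9
  O₂: 2528 − 3(384.1) = 1376
  N₂: 9509 (inert)
  CO₂: 0 + 2(384.1) = 768.2
  H₂O: 0 + 3(384.1) = 1152
Total out = 12950 mol; y_N₂ = 9509 / 12950 = 0.7346.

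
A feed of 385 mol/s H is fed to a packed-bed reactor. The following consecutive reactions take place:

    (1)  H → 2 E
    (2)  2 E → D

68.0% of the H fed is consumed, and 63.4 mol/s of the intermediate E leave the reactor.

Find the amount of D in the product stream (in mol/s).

230 mol/s

Conversion of H: H consumed = 1ξ₁ = 0.68 × 385 → ξ₁ = 261.8 mol/s.
E balance: n_E = 0 + 2ξ₁ − 2ξ₂ = 63.4 → ξ₂ = (2·261.8 − 63.4)/2 = 230.1 mol/s.
Outlet amounts (n = n₀ + Σ ν·ξ):
  H: 385 − 1(261.8) = 123.2
  E: 0 + 2(261.8) − 2(230.1) = 63.4
  D: 0 + 1(230.1) = 230.1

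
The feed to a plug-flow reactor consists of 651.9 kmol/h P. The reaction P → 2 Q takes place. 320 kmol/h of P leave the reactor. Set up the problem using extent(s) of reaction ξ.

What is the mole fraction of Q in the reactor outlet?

For P: n = n₀ − 1ξ → 320 = 651.9 − 1ξ, giving ξ = 331.9 kmol/h.
Outlet amounts (n = n₀ + ν ξ):
  P: 651.9 − 1(331.9) = 320
  Q: 0 + 2(331.9) = 663.8
Total out = 983.8 kmol/h; y_Q = 663.8 / 983.8 = 0.6747.

0.675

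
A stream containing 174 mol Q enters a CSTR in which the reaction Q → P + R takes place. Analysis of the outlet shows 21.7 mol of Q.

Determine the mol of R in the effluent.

152 mol

For Q: n = n₀ − 1ξ → 21.7 = 174 − 1ξ, giving ξ = 152.3 mol.
Outlet amounts (n = n₀ + ν ξ):
  Q: 174 − 1(152.3) = 21.7
  P: 0 + 1(152.3) = 152.3
  R: 0 + 1(152.3) = 152.3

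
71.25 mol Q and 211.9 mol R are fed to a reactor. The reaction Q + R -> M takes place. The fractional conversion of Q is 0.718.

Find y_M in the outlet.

Q reacted = 0.718 × 71.25 = 51.16 mol; ν_Q = −1, so ξ = 51.16/1 = 51.16 mol.
Outlet amounts (n = n₀ + ν ξ):
  Q: 71.25 − 1(51.16) = 20.09
  R: 211.9 − 1(51.16) = 160.7
  M: 0 + 1(51.16) = 51.16
Total out = 232 mol; y_M = 51.16 / 232 = 0.2205.

0.221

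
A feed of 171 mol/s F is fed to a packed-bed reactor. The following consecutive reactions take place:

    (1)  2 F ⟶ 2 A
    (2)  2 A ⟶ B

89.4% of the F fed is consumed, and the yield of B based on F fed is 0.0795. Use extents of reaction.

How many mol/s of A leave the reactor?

126 mol/s

Conversion of F: F consumed = 2ξ₁ = 0.894 × 171 → ξ₁ = 76.44 mol/s.
Yield of B: 1ξ₂ / 171 = 0.0795 → ξ₂ = 13.59 mol/s.
Outlet amounts (n = n₀ + Σ ν·ξ):
  F: 171 − 2(76.44) = 18.13
  A: 0 + 2(76.44) − 2(13.59) = 125.7
  B: 0 + 1(13.59) = 13.59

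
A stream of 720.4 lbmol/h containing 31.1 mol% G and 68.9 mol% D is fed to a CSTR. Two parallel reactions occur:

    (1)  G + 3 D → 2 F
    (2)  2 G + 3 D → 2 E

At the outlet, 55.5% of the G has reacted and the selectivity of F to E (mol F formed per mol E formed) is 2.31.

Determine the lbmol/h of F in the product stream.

Conversion of G: G consumed = 0.555 × 224 = 124.3 lbmol/h = 1ξ₁ + 2ξ₂.
Selectivity: 2ξ₁ / (2ξ₂) = 2.31 → ξ₁ = 2.31 ξ₂.
Substitute: (1·2.31 + 2) ξ₂ = 124.3 → ξ₂ = 28.85 lbmol/h, ξ₁ = 66.64 lbmol/h.
Outlet amounts (n = n₀ + Σ ν·ξ):
  G: 224 − 1(66.64) − 2(28.85) = 99.7
  D: 496.4 − 3(66.64) − 3(28.85) = 209.9
  F: 0 + 2(66.64) = 133.3
  E: 0 + 2(28.85) = 57.7

133 lbmol/h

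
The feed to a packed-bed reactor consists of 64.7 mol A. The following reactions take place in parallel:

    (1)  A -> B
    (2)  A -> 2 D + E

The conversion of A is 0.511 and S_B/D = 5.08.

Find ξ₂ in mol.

ξ₂ = 2.96 mol

Conversion of A: A consumed = 0.511 × 64.7 = 33.06 mol = 1ξ₁ + 1ξ₂.
Selectivity: 1ξ₁ / (2ξ₂) = 5.08 → ξ₁ = 10.16 ξ₂.
Substitute: (1·10.16 + 1) ξ₂ = 33.06 → ξ₂ = 2.963 mol, ξ₁ = 30.1 mol.
Outlet amounts (n = n₀ + Σ ν·ξ):
  A: 64.7 − 1(30.1) − 1(2.963) = 31.64
  B: 0 + 1(30.1) = 30.1
  D: 0 + 2(2.963) = 5.925
  E: 0 + 1(2.963) = 2.963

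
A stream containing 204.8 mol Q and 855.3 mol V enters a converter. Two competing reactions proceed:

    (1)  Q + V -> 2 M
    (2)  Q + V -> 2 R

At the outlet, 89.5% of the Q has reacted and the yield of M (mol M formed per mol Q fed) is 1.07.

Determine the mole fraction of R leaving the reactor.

0.139

Yield of M: 2ξ₁ / 204.8 = 1.07 → ξ₁ = 109.6 mol.
Conversion of Q: 1ξ₁ + 1ξ₂ = 0.895 × 204.8 = 183.3 → ξ₂ = 73.73 mol.
Outlet amounts (n = n₀ + Σ ν·ξ):
  Q: 204.8 − 1(109.6) − 1(73.73) = 21.5
  V: 855.3 − 1(109.6) − 1(73.73) = 672
  M: 0 + 2(109.6) = 219.1
  R: 0 + 2(73.73) = 147.5
Total out = 1060 mol; y_R = 147.5 / 1060 = 0.1391.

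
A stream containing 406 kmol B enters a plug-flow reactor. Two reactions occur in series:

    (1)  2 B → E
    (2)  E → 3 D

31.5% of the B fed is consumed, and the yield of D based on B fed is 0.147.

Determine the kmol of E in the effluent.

Conversion of B: B consumed = 2ξ₁ = 0.315 × 406 → ξ₁ = 63.95 kmol.
Yield of D: 3ξ₂ / 406 = 0.147 → ξ₂ = 19.89 kmol.
Outlet amounts (n = n₀ + Σ ν·ξ):
  B: 406 − 2(63.95) = 278.1
  E: 0 + 1(63.95) − 1(19.89) = 44.05
  D: 0 + 3(19.89) = 59.68

44.1 kmol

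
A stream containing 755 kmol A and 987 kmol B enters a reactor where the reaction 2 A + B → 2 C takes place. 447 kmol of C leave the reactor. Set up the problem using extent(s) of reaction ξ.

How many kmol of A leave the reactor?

For C: n = n₀ + 2ξ → 447 = 0 + 2ξ, giving ξ = 223.5 kmol.
Outlet amounts (n = n₀ + ν ξ):
  A: 755 − 2(223.5) = 308
  B: 987 − 1(223.5) = 763.5
  C: 0 + 2(223.5) = 447

308 kmol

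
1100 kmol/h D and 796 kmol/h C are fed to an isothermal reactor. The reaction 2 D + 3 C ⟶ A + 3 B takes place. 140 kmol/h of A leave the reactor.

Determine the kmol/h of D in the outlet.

820 kmol/h

For A: n = n₀ + 1ξ → 140 = 0 + 1ξ, giving ξ = 140 kmol/h.
Outlet amounts (n = n₀ + ν ξ):
  D: 1100 − 2(140) = 820
  C: 796 − 3(140) = 376
  A: 0 + 1(140) = 140
  B: 0 + 3(140) = 420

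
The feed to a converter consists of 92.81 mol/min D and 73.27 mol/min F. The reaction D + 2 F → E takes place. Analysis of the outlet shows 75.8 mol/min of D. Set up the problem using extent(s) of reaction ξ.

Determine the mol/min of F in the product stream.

For D: n = n₀ − 1ξ → 75.8 = 92.81 − 1ξ, giving ξ = 17.01 mol/min.
Outlet amounts (n = n₀ + ν ξ):
  D: 92.81 − 1(17.01) = 75.8
  F: 73.27 − 2(17.01) = 39.25
  E: 0 + 1(17.01) = 17.01

39.2 mol/min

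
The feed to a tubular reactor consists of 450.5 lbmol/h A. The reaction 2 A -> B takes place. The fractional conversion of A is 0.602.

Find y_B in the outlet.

0.431

A reacted = 0.602 × 450.5 = 271.2 lbmol/h; ν_A = −2, so ξ = 271.2/2 = 135.6 lbmol/h.
Outlet amounts (n = n₀ + ν ξ):
  A: 450.5 − 2(135.6) = 179.3
  B: 0 + 1(135.6) = 135.6
Total out = 314.9 lbmol/h; y_B = 135.6 / 314.9 = 0.4306.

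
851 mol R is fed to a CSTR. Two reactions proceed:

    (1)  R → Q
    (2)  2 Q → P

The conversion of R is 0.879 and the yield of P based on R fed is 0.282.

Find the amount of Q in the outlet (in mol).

Conversion of R: R consumed = 1ξ₁ = 0.879 × 851 → ξ₁ = 748 mol.
Yield of P: 1ξ₂ / 851 = 0.282 → ξ₂ = 240 mol.
Outlet amounts (n = n₀ + Σ ν·ξ):
  R: 851 − 1(748) = 103
  Q: 0 + 1(748) − 2(240) = 268.1
  P: 0 + 1(240) = 240

268 mol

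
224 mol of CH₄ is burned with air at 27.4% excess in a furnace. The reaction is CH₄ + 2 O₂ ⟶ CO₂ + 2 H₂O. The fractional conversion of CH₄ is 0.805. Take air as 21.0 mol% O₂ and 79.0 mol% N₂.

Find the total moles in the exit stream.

Stoichiometric O₂ = 2 × 224 = 448 mol; O₂ fed = 448 × 1.274 = 570.8 mol.
N₂ fed = 570.8 × 79/21 = 2147 mol.
Fuel reacted = 0.805 × 224 → ξ = 180.3 mol.
Outlet (n = n₀ + ν ξ):
  CH₄: 224 − 1(180.3) = 43.68
  O₂: 570.8 − 2(180.3) = 210.1
  N₂: 2147 (inert)
  CO₂: 0 + 1(180.3) = 180.3
  H₂O: 0 + 2(180.3) = 360.6
Total out = 43.68 + 210.1 + 2147 + 180.3 + 360.6 = 2942 mol.

2940 mol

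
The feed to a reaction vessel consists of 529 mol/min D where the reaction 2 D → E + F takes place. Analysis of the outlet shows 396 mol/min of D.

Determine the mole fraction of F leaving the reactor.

For D: n = n₀ − 2ξ → 396 = 529 − 2ξ, giving ξ = 66.5 mol/min.
Outlet amounts (n = n₀ + ν ξ):
  D: 529 − 2(66.5) = 396
  E: 0 + 1(66.5) = 66.5
  F: 0 + 1(66.5) = 66.5
Total out = 529 mol/min; y_F = 66.5 / 529 = 0.1257.

0.126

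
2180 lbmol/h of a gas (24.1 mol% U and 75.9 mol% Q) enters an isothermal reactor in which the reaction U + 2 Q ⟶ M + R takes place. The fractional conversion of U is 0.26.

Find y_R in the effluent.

0.0668

U reacted = 0.26 × 525.4 = 136.6 lbmol/h; ν_U = −1, so ξ = 136.6/1 = 136.6 lbmol/h.
Outlet amounts (n = n₀ + ν ξ):
  U: 525.4 − 1(136.6) = 388.8
  Q: 1655 − 2(136.6) = 1381
  M: 0 + 1(136.6) = 136.6
  R: 0 + 1(136.6) = 136.6
Total out = 2043 lbmol/h; y_R = 136.6 / 2043 = 0.06685.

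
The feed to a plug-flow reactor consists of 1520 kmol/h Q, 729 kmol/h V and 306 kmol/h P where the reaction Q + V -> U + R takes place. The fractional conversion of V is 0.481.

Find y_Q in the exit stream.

V reacted = 0.481 × 729 = 350.6 kmol/h; ν_V = −1, so ξ = 350.6/1 = 350.6 kmol/h.
Outlet amounts (n = n₀ + ν ξ):
  Q: 1520 − 1(350.6) = 1169
  V: 729 − 1(350.6) = 378.4
  U: 0 + 1(350.6) = 350.6
  R: 0 + 1(350.6) = 350.6
  P: 306 (inert)
Total out = 2555 kmol/h; y_Q = 1169 / 2555 = 0.4577.

0.458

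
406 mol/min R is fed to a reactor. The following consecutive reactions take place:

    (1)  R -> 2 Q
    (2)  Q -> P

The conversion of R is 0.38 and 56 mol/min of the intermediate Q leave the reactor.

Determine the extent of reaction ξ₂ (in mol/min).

Conversion of R: R consumed = 1ξ₁ = 0.38 × 406 → ξ₁ = 154.3 mol/min.
Q balance: n_Q = 0 + 2ξ₁ − 1ξ₂ = 56 → ξ₂ = (2·154.3 − 56)/1 = 252.6 mol/min.
Outlet amounts (n = n₀ + Σ ν·ξ):
  R: 406 − 1(154.3) = 251.7
  Q: 0 + 2(154.3) − 1(252.6) = 56
  P: 0 + 1(252.6) = 252.6

ξ₂ = 253 mol/min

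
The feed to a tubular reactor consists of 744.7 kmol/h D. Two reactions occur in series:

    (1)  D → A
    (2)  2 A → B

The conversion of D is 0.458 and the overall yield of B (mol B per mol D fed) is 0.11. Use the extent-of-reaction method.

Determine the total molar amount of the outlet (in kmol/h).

Conversion of D: D consumed = 1ξ₁ = 0.458 × 744.7 → ξ₁ = 341.1 kmol/h.
Yield of B: 1ξ₂ / 744.7 = 0.11 → ξ₂ = 81.92 kmol/h.
Outlet amounts (n = n₀ + Σ ν·ξ):
  D: 744.7 − 1(341.1) = 403.6
  A: 0 + 1(341.1) − 2(81.92) = 177.2
  B: 0 + 1(81.92) = 81.92
Total out = 403.6 + 177.2 + 81.92 = 662.8 kmol/h.

663 kmol/h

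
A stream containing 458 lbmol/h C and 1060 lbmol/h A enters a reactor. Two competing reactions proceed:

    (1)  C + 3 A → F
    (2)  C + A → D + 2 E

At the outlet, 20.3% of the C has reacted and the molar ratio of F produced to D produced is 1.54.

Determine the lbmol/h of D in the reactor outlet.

36.6 lbmol/h

Conversion of C: C consumed = 0.203 × 458 = 92.97 lbmol/h = 1ξ₁ + 1ξ₂.
Selectivity: 1ξ₁ / (1ξ₂) = 1.54 → ξ₁ = 1.54 ξ₂.
Substitute: (1·1.54 + 1) ξ₂ = 92.97 → ξ₂ = 36.6 lbmol/h, ξ₁ = 56.37 lbmol/h.
Outlet amounts (n = n₀ + Σ ν·ξ):
  C: 458 − 1(56.37) − 1(36.6) = 365
  A: 1060 − 3(56.37) − 1(36.6) = 854.3
  F: 0 + 1(56.37) = 56.37
  D: 0 + 1(36.6) = 36.6
  E: 0 + 2(36.6) = 73.21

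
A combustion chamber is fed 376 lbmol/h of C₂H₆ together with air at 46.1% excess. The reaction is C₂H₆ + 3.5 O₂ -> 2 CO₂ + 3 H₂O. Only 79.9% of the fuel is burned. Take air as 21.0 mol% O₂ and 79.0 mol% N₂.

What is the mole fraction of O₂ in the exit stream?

Stoichiometric O₂ = 3.5 × 376 = 1316 lbmol/h; O₂ fed = 1316 × 1.461 = 1923 lbmol/h.
N₂ fed = 1923 × 79/21 = 7233 lbmol/h.
Fuel reacted = 0.799 × 376 → ξ = 300.4 lbmol/h.
Outlet (n = n₀ + ν ξ):
  C₂H₆: 376 − 1(300.4) = 75.58
  O₂: 1923 − 3.5(300.4) = 871.2
  N₂: 7233 (inert)
  CO₂: 0 + 2(300.4) = 600.8
  H₂O: 0 + 3(300.4) = 901.3
Total out = 9682 lbmol/h; y_O₂ = 871.2 / 9682 = 0.08998.

0.09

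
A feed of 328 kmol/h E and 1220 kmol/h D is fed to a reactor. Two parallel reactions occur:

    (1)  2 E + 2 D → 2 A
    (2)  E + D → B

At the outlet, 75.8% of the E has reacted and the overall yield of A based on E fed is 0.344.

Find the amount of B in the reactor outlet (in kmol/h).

136 kmol/h

Yield of A: 2ξ₁ / 328 = 0.344 → ξ₁ = 56.42 kmol/h.
Conversion of E: 2ξ₁ + 1ξ₂ = 0.758 × 328 = 248.6 → ξ₂ = 135.8 kmol/h.
Outlet amounts (n = n₀ + Σ ν·ξ):
  E: 328 − 2(56.42) − 1(135.8) = 79.38
  D: 1220 − 2(56.42) − 1(135.8) = 971.4
  A: 0 + 2(56.42) = 112.8
  B: 0 + 1(135.8) = 135.8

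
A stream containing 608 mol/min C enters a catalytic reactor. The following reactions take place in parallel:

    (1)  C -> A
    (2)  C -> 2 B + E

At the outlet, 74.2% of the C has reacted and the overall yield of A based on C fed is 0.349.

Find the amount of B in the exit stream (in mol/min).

478 mol/min

Yield of A: 1ξ₁ / 608 = 0.349 → ξ₁ = 212.2 mol/min.
Conversion of C: 1ξ₁ + 1ξ₂ = 0.742 × 608 = 451.1 → ξ₂ = 238.9 mol/min.
Outlet amounts (n = n₀ + Σ ν·ξ):
  C: 608 − 1(212.2) − 1(238.9) = 156.9
  A: 0 + 1(212.2) = 212.2
  B: 0 + 2(238.9) = 477.9
  E: 0 + 1(238.9) = 238.9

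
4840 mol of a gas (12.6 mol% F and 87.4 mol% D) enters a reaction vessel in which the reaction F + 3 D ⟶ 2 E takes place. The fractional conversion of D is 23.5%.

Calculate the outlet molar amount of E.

D reacted = 0.235 × 4230 = 994.1 mol; ν_D = −3, so ξ = 994.1/3 = 331.4 mol.
Outlet amounts (n = n₀ + ν ξ):
  F: 609.8 − 1(331.4) = 278.5
  D: 4230 − 3(331.4) = 3236
  E: 0 + 2(331.4) = 662.7

663 mol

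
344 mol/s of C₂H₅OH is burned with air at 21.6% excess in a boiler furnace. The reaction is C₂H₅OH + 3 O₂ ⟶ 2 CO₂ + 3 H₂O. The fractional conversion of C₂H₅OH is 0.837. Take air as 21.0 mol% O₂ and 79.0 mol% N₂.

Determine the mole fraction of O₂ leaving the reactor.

Stoichiometric O₂ = 3 × 344 = 1032 mol/s; O₂ fed = 1032 × 1.216 = 1255 mol/s.
N₂ fed = 1255 × 79/21 = 4721 mol/s.
Fuel reacted = 0.837 × 344 → ξ = 287.9 mol/s.
Outlet (n = n₀ + ν ξ):
  C₂H₅OH: 344 − 1(287.9) = 56.07
  O₂: 1255 − 3(287.9) = 391.1
  N₂: 4721 (inert)
  CO₂: 0 + 2(287.9) = 575.9
  H₂O: 0 + 3(287.9) = 863.8
Total out = 6608 mol/s; y_O₂ = 391.1 / 6608 = 0.05919.

0.0592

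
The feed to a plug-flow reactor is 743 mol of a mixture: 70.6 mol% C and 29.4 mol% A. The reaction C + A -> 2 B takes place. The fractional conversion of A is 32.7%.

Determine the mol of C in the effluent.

A reacted = 0.327 × 218.4 = 71.43 mol; ν_A = −1, so ξ = 71.43/1 = 71.43 mol.
Outlet amounts (n = n₀ + ν ξ):
  C: 524.6 − 1(71.43) = 453.1
  A: 218.4 − 1(71.43) = 147
  B: 0 + 2(71.43) = 142.9

453 mol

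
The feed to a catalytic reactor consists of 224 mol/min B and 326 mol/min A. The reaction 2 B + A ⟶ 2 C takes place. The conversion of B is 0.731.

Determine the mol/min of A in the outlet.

B reacted = 0.731 × 224 = 163.7 mol/min; ν_B = −2, so ξ = 163.7/2 = 81.87 mol/min.
Outlet amounts (n = n₀ + ν ξ):
  B: 224 − 2(81.87) = 60.26
  A: 326 − 1(81.87) = 244.1
  C: 0 + 2(81.87) = 163.7

244 mol/min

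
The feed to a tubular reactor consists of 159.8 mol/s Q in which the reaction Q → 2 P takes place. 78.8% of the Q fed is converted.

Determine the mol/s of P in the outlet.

252 mol/s

Q reacted = 0.788 × 159.8 = 125.9 mol/s; ν_Q = −1, so ξ = 125.9/1 = 125.9 mol/s.
Outlet amounts (n = n₀ + ν ξ):
  Q: 159.8 − 1(125.9) = 33.88
  P: 0 + 2(125.9) = 251.8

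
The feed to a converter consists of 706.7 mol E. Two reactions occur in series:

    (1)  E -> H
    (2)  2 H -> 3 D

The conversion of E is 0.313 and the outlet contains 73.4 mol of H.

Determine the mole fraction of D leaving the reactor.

0.284

Conversion of E: E consumed = 1ξ₁ = 0.313 × 706.7 → ξ₁ = 221.2 mol.
H balance: n_H = 0 + 1ξ₁ − 2ξ₂ = 73.4 → ξ₂ = (1·221.2 − 73.4)/2 = 73.9 mol.
Outlet amounts (n = n₀ + Σ ν·ξ):
  E: 706.7 − 1(221.2) = 485.5
  H: 0 + 1(221.2) − 2(73.9) = 73.4
  D: 0 + 3(73.9) = 221.7
Total out = 780.6 mol; y_D = 221.7 / 780.6 = 0.284.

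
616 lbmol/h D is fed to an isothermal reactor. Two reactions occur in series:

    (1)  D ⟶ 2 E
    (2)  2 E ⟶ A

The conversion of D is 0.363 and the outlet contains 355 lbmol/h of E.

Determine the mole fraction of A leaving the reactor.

Conversion of D: D consumed = 1ξ₁ = 0.363 × 616 → ξ₁ = 223.6 lbmol/h.
E balance: n_E = 0 + 2ξ₁ − 2ξ₂ = 355 → ξ₂ = (2·223.6 − 355)/2 = 46.11 lbmol/h.
Outlet amounts (n = n₀ + Σ ν·ξ):
  D: 616 − 1(223.6) = 392.4
  E: 0 + 2(223.6) − 2(46.11) = 355
  A: 0 + 1(46.11) = 46.11
Total out = 793.5 lbmol/h; y_A = 46.11 / 793.5 = 0.05811.

0.0581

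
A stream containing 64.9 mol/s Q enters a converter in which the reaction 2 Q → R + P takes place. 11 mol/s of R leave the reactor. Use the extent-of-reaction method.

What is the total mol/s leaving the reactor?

64.9 mol/s

For R: n = n₀ + 1ξ → 11 = 0 + 1ξ, giving ξ = 11 mol/s.
Outlet amounts (n = n₀ + ν ξ):
  Q: 64.9 − 2(11) = 42.9
  R: 0 + 1(11) = 11
  P: 0 + 1(11) = 11
Total out = 42.9 + 11 + 11 = 64.9 mol/s.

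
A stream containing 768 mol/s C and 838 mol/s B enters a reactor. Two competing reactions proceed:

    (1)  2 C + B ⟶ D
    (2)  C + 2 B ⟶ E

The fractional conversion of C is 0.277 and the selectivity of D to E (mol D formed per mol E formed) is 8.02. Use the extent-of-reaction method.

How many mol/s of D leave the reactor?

Conversion of C: C consumed = 0.277 × 768 = 212.7 mol/s = 2ξ₁ + 1ξ₂.
Selectivity: 1ξ₁ / (1ξ₂) = 8.02 → ξ₁ = 8.02 ξ₂.
Substitute: (2·8.02 + 1) ξ₂ = 212.7 → ξ₂ = 12.48 mol/s, ξ₁ = 100.1 mol/s.
Outlet amounts (n = n₀ + Σ ν·ξ):
  C: 768 − 2(100.1) − 1(12.48) = 555.3
  B: 838 − 1(100.1) − 2(12.48) = 712.9
  D: 0 + 1(100.1) = 100.1
  E: 0 + 1(12.48) = 12.48

100 mol/s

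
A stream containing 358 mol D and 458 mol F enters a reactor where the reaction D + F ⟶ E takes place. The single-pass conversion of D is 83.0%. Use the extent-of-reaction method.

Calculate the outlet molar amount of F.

161 mol

D reacted = 0.83 × 358 = 297.1 mol; ν_D = −1, so ξ = 297.1/1 = 297.1 mol.
Outlet amounts (n = n₀ + ν ξ):
  D: 358 − 1(297.1) = 60.86
  F: 458 − 1(297.1) = 160.9
  E: 0 + 1(297.1) = 297.1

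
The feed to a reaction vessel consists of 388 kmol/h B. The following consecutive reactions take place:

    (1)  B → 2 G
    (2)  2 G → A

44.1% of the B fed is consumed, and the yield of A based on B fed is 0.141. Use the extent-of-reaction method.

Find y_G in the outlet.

0.462

Conversion of B: B consumed = 1ξ₁ = 0.441 × 388 → ξ₁ = 171.1 kmol/h.
Yield of A: 1ξ₂ / 388 = 0.141 → ξ₂ = 54.71 kmol/h.
Outlet amounts (n = n₀ + Σ ν·ξ):
  B: 388 − 1(171.1) = 216.9
  G: 0 + 2(171.1) − 2(54.71) = 232.8
  A: 0 + 1(54.71) = 54.71
Total out = 504.4 kmol/h; y_G = 232.8 / 504.4 = 0.4615.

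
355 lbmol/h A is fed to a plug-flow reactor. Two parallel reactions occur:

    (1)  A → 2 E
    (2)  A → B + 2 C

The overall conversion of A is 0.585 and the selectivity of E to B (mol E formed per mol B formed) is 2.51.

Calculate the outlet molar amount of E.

231 lbmol/h

Conversion of A: A consumed = 0.585 × 355 = 207.7 lbmol/h = 1ξ₁ + 1ξ₂.
Selectivity: 2ξ₁ / (1ξ₂) = 2.51 → ξ₁ = 1.255 ξ₂.
Substitute: (1·1.255 + 1) ξ₂ = 207.7 → ξ₂ = 92.1 lbmol/h, ξ₁ = 115.6 lbmol/h.
Outlet amounts (n = n₀ + Σ ν·ξ):
  A: 355 − 1(115.6) − 1(92.1) = 147.3
  E: 0 + 2(115.6) = 231.2
  B: 0 + 1(92.1) = 92.1
  C: 0 + 2(92.1) = 184.2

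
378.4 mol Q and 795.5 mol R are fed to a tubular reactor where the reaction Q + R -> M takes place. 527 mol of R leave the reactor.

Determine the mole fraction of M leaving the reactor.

0.297

For R: n = n₀ − 1ξ → 527 = 795.5 − 1ξ, giving ξ = 268.5 mol.
Outlet amounts (n = n₀ + ν ξ):
  Q: 378.4 − 1(268.5) = 109.9
  R: 795.5 − 1(268.5) = 527
  M: 0 + 1(268.5) = 268.5
Total out = 905.4 mol; y_M = 268.5 / 905.4 = 0.2966.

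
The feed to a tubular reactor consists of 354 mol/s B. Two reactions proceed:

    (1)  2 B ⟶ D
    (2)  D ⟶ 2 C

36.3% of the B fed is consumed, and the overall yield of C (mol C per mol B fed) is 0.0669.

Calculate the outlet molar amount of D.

52.4 mol/s

Conversion of B: B consumed = 2ξ₁ = 0.363 × 354 → ξ₁ = 64.25 mol/s.
Yield of C: 2ξ₂ / 354 = 0.0669 → ξ₂ = 11.84 mol/s.
Outlet amounts (n = n₀ + Σ ν·ξ):
  B: 354 − 2(64.25) = 225.5
  D: 0 + 1(64.25) − 1(11.84) = 52.41
  C: 0 + 2(11.84) = 23.68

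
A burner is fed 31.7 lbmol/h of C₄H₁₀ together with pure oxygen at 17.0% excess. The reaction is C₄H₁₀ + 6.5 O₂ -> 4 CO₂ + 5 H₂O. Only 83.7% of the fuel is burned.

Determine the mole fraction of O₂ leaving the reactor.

0.22

Stoichiometric O₂ = 6.5 × 31.7 = 206 lbmol/h; O₂ fed = 206 × 1.170 = 241.1 lbmol/h.
Fuel reacted = 0.837 × 31.7 → ξ = 26.53 lbmol/h.
Outlet (n = n₀ + ν ξ):
  C₄H₁₀: 31.7 − 1(26.53) = 5.167
  O₂: 241.1 − 6.5(26.53) = 68.61
  CO₂: 0 + 4(26.53) = 106.1
  H₂O: 0 + 5(26.53) = 132.7
Total out = 312.6 lbmol/h; y_O₂ = 68.61 / 312.6 = 0.2195.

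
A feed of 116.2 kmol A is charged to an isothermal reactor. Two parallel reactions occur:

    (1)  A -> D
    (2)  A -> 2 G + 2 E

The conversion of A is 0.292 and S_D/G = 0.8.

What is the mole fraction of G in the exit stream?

Conversion of A: A consumed = 0.292 × 116.2 = 33.93 kmol = 1ξ₁ + 1ξ₂.
Selectivity: 1ξ₁ / (2ξ₂) = 0.8 → ξ₁ = 1.6 ξ₂.
Substitute: (1·1.6 + 1) ξ₂ = 33.93 → ξ₂ = 13.05 kmol, ξ₁ = 20.88 kmol.
Outlet amounts (n = n₀ + Σ ν·ξ):
  A: 116.2 − 1(20.88) − 1(13.05) = 82.27
  D: 0 + 1(20.88) = 20.88
  G: 0 + 2(13.05) = 26.1
  E: 0 + 2(13.05) = 26.1
Total out = 155.4 kmol; y_G = 26.1 / 155.4 = 0.168.

0.168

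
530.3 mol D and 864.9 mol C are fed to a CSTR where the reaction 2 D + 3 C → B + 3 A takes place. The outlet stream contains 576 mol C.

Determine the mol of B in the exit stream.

For C: n = n₀ − 3ξ → 576 = 864.9 − 3ξ, giving ξ = 96.3 mol.
Outlet amounts (n = n₀ + ν ξ):
  D: 530.3 − 2(96.3) = 337.7
  C: 864.9 − 3(96.3) = 576
  B: 0 + 1(96.3) = 96.3
  A: 0 + 3(96.3) = 288.9

96.3 mol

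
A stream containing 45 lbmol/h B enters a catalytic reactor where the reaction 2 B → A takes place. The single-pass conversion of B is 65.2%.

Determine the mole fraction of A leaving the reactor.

B reacted = 0.652 × 45 = 29.34 lbmol/h; ν_B = −2, so ξ = 29.34/2 = 14.67 lbmol/h.
Outlet amounts (n = n₀ + ν ξ):
  B: 45 − 2(14.67) = 15.66
  A: 0 + 1(14.67) = 14.67
Total out = 30.33 lbmol/h; y_A = 14.67 / 30.33 = 0.4837.

0.484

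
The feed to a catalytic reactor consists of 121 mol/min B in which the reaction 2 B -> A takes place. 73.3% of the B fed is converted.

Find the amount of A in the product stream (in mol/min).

44.3 mol/min

B reacted = 0.733 × 121 = 88.69 mol/min; ν_B = −2, so ξ = 88.69/2 = 44.35 mol/min.
Outlet amounts (n = n₀ + ν ξ):
  B: 121 − 2(44.35) = 32.31
  A: 0 + 1(44.35) = 44.35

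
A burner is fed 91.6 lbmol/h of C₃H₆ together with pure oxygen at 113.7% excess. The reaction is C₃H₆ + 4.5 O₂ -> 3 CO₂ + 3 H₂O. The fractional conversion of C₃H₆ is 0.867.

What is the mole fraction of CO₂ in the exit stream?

0.235

Stoichiometric O₂ = 4.5 × 91.6 = 412.2 lbmol/h; O₂ fed = 412.2 × 2.137 = 880.9 lbmol/h.
Fuel reacted = 0.867 × 91.6 → ξ = 79.42 lbmol/h.
Outlet (n = n₀ + ν ξ):
  C₃H₆: 91.6 − 1(79.42) = 12.18
  O₂: 880.9 − 4.5(79.42) = 523.5
  CO₂: 0 + 3(79.42) = 238.3
  H₂O: 0 + 3(79.42) = 238.3
Total out = 1012 lbmol/h; y_CO₂ = 238.3 / 1012 = 0.2354.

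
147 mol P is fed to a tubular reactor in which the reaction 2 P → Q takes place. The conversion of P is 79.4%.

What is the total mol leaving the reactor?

P reacted = 0.794 × 147 = 116.7 mol; ν_P = −2, so ξ = 116.7/2 = 58.36 mol.
Outlet amounts (n = n₀ + ν ξ):
  P: 147 − 2(58.36) = 30.28
  Q: 0 + 1(58.36) = 58.36
Total out = 30.28 + 58.36 = 88.64 mol.

88.6 mol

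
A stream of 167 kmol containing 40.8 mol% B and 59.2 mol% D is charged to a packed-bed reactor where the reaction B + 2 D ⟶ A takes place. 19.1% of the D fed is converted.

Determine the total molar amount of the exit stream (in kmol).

D reacted = 0.191 × 98.86 = 18.88 kmol; ν_D = −2, so ξ = 18.88/2 = 9.442 kmol.
Outlet amounts (n = n₀ + ν ξ):
  B: 68.14 − 1(9.442) = 58.69
  D: 98.86 − 2(9.442) = 79.98
  A: 0 + 1(9.442) = 9.442
Total out = 58.69 + 79.98 + 9.442 = 148.1 kmol.

148 kmol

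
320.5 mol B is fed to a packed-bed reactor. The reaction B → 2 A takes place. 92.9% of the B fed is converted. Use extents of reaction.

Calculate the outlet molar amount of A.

595 mol

B reacted = 0.929 × 320.5 = 297.7 mol; ν_B = −1, so ξ = 297.7/1 = 297.7 mol.
Outlet amounts (n = n₀ + ν ξ):
  B: 320.5 − 1(297.7) = 22.76
  A: 0 + 2(297.7) = 595.5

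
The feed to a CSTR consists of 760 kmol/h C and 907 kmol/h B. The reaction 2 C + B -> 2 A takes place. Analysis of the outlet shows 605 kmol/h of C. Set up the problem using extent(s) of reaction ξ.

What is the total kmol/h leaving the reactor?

1590 kmol/h

For C: n = n₀ − 2ξ → 605 = 760 − 2ξ, giving ξ = 77.5 kmol/h.
Outlet amounts (n = n₀ + ν ξ):
  C: 760 − 2(77.5) = 605
  B: 907 − 1(77.5) = 829.5
  A: 0 + 2(77.5) = 155
Total out = 605 + 829.5 + 155 = 1590 kmol/h.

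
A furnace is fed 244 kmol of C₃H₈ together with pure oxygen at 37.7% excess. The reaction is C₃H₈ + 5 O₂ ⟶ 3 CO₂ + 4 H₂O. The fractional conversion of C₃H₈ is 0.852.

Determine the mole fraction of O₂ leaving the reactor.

Stoichiometric O₂ = 5 × 244 = 1220 kmol; O₂ fed = 1220 × 1.377 = 1680 kmol.
Fuel reacted = 0.852 × 244 → ξ = 207.9 kmol.
Outlet (n = n₀ + ν ξ):
  C₃H₈: 244 − 1(207.9) = 36.11
  O₂: 1680 − 5(207.9) = 640.5
  CO₂: 0 + 3(207.9) = 623.7
  H₂O: 0 + 4(207.9) = 831.6
Total out = 2132 kmol; y_O₂ = 640.5 / 2132 = 0.3004.

0.3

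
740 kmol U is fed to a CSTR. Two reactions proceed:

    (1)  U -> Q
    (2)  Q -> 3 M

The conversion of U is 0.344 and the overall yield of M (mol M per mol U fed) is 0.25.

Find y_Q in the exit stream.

0.223

Conversion of U: U consumed = 1ξ₁ = 0.344 × 740 → ξ₁ = 254.6 kmol.
Yield of M: 3ξ₂ / 740 = 0.25 → ξ₂ = 61.67 kmol.
Outlet amounts (n = n₀ + Σ ν·ξ):
  U: 740 − 1(254.6) = 485.4
  Q: 0 + 1(254.6) − 1(61.67) = 192.9
  M: 0 + 3(61.67) = 185
Total out = 863.3 kmol; y_Q = 192.9 / 863.3 = 0.2234.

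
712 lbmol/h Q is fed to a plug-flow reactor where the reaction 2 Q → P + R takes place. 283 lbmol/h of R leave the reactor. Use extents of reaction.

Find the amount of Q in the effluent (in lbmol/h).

For R: n = n₀ + 1ξ → 283 = 0 + 1ξ, giving ξ = 283 lbmol/h.
Outlet amounts (n = n₀ + ν ξ):
  Q: 712 − 2(283) = 146
  P: 0 + 1(283) = 283
  R: 0 + 1(283) = 283

146 lbmol/h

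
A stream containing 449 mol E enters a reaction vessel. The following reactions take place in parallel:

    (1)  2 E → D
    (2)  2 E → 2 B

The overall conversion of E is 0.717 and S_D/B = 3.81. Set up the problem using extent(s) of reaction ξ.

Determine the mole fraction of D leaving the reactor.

0.464

Conversion of E: E consumed = 0.717 × 449 = 321.9 mol = 2ξ₁ + 2ξ₂.
Selectivity: 1ξ₁ / (2ξ₂) = 3.81 → ξ₁ = 7.62 ξ₂.
Substitute: (2·7.62 + 2) ξ₂ = 321.9 → ξ₂ = 18.67 mol, ξ₁ = 142.3 mol.
Outlet amounts (n = n₀ + Σ ν·ξ):
  E: 449 − 2(142.3) − 2(18.67) = 127.1
  D: 0 + 1(142.3) = 142.3
  B: 0 + 2(18.67) = 37.35
Total out = 306.7 mol; y_D = 142.3 / 306.7 = 0.4639.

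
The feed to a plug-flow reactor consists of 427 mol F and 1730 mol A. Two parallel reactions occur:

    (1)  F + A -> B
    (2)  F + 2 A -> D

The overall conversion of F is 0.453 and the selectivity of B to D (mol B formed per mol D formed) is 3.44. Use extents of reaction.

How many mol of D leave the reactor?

43.6 mol

Conversion of F: F consumed = 0.453 × 427 = 193.4 mol = 1ξ₁ + 1ξ₂.
Selectivity: 1ξ₁ / (1ξ₂) = 3.44 → ξ₁ = 3.44 ξ₂.
Substitute: (1·3.44 + 1) ξ₂ = 193.4 → ξ₂ = 43.57 mol, ξ₁ = 149.9 mol.
Outlet amounts (n = n₀ + Σ ν·ξ):
  F: 427 − 1(149.9) − 1(43.57) = 233.6
  A: 1730 − 1(149.9) − 2(43.57) = 1493
  B: 0 + 1(149.9) = 149.9
  D: 0 + 1(43.57) = 43.57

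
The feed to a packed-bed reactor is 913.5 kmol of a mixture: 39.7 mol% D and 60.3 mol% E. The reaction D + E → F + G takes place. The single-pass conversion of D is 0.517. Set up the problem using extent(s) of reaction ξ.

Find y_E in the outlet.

0.398

D reacted = 0.517 × 362.7 = 187.5 kmol; ν_D = −1, so ξ = 187.5/1 = 187.5 kmol.
Outlet amounts (n = n₀ + ν ξ):
  D: 362.7 − 1(187.5) = 175.2
  E: 550.8 − 1(187.5) = 363.3
  F: 0 + 1(187.5) = 187.5
  G: 0 + 1(187.5) = 187.5
Total out = 913.5 kmol; y_E = 363.3 / 913.5 = 0.3978.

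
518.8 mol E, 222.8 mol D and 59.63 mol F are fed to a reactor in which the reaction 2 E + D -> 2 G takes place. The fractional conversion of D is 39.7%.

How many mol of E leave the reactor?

342 mol

D reacted = 0.397 × 222.8 = 88.45 mol; ν_D = −1, so ξ = 88.45/1 = 88.45 mol.
Outlet amounts (n = n₀ + ν ξ):
  E: 518.8 − 2(88.45) = 341.9
  D: 222.8 − 1(88.45) = 134.3
  G: 0 + 2(88.45) = 176.9
  F: 59.63 (inert)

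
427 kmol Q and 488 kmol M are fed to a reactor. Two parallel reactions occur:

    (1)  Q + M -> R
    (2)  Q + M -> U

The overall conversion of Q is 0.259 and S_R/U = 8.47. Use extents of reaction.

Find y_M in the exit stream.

Conversion of Q: Q consumed = 0.259 × 427 = 110.6 kmol = 1ξ₁ + 1ξ₂.
Selectivity: 1ξ₁ / (1ξ₂) = 8.47 → ξ₁ = 8.47 ξ₂.
Substitute: (1·8.47 + 1) ξ₂ = 110.6 → ξ₂ = 11.68 kmol, ξ₁ = 98.91 kmol.
Outlet amounts (n = n₀ + Σ ν·ξ):
  Q: 427 − 1(98.91) − 1(11.68) = 316.4
  M: 488 − 1(98.91) − 1(11.68) = 377.4
  R: 0 + 1(98.91) = 98.91
  U: 0 + 1(11.68) = 11.68
Total out = 804.4 kmol; y_M = 377.4 / 804.4 = 0.4692.

0.469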